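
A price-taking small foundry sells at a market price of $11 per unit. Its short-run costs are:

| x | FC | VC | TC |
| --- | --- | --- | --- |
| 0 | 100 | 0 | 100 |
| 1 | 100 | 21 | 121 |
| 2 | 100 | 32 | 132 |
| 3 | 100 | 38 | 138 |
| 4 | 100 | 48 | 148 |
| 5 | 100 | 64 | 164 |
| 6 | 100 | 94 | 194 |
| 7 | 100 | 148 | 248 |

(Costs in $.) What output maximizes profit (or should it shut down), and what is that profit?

Profit at each row (π = 11x − TC): x=0: -100; x=1: -110; x=2: -110; x=3: -105; x=4: -104; x=5: -109; x=6: -128; x=7: -171.
Profit is highest at x = 0. Equivalently, the lowest AVC in the table is 48/4 ≈ $12 at x = 4, and P = $11 falls below it — price never covers variable cost, so the firm shuts down and loses only its fixed cost.

x = 0 (shut down); profit = -$100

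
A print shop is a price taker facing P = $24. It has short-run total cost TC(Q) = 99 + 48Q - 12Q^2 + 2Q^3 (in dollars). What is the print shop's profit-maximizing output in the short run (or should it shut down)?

Variable cost is VC = 48Q - 12Q^2 + 2Q^3, so AVC = VC/Q = 48 - 12Q + 2Q^2 and MC = dTC/dQ = 48 - 24Q + 6Q^2.
AVC is minimized where dAVC/dQ = -12 + 4Q = 0, at Q = 3; min AVC = 48 - 12·3 + 2·3^2 = $30.
With P < min AVC ($24 < $30), every unit sold adds to the loss.
Shutting down limits the loss to fixed cost, $99.

Shut down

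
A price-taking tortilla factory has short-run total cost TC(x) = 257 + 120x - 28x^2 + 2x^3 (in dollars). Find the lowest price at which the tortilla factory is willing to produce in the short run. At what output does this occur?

$22 per unit, at x = 7

Short-run supply begins at min AVC. From VC = 120x - 28x^2 + 2x^3, AVC = 120 - 28x + 2x^2.
dAVC/dx = -28 + 4x = 0 gives x = 7. min AVC = 120 - 28·7 + 2·7^2 = 22.
So the shutdown price is $22.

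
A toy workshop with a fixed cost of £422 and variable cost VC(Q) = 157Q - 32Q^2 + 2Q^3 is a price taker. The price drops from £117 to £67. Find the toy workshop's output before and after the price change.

MC = 157 - 64Q + 6Q^2; the shutdown threshold is min AVC = £29 (at Q = 8).
With P = £117 above the shutdown price, P = MC gives Q = 10.
At P = £67 ≥ min AVC, set P = MC: Q = 9. The firm stays open but cuts output.

Output falls from 10 to 9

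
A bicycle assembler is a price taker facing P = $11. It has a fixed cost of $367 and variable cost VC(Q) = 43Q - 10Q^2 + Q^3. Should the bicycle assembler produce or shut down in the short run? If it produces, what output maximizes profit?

Strip out fixed cost: VC = 43Q - 10Q^2 + Q^3. Then AVC = 43 - 10Q + Q^2 and MC = 43 - 20Q + 3Q^2.
The AVC parabola has its vertex at Q = 10/2 = 5, where AVC = 43 - 10·5 + 5^2 = $18.
With P < min AVC ($11 < $18), every unit sold adds to the loss.
Best response: produce nothing and absorb the $367 fixed cost.

Shut down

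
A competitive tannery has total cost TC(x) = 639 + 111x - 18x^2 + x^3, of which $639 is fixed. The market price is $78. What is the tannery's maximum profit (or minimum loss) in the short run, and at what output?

Profit = -$155 at x = 11

AVC = 111 - 18x + x^2; min AVC = $30 at x = 9. Since P = $78 ≥ min AVC, the firm produces.
With MC = 111 - 36x + 3x^2, P = MC on the upward-sloping part at x* = 11.
TR = 78·11 = 858. TC = 639 + 374 = 1013. Profit = 858 − 1013 = -$155.
That loss of $155 beats the $639 the firm would lose by shutting down; producing recovers $484 of fixed cost.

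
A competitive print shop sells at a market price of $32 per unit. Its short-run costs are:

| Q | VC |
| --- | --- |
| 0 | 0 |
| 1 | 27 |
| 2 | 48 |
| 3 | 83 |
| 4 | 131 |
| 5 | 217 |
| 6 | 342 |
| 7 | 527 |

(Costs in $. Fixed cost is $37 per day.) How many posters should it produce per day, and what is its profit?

Q = 2; profit = -$21

Tabulate TR − TC: Q=0: -37; Q=1: -32; Q=2: -21; Q=3: -24; Q=4: -40; Q=5: -94; Q=6: -187; Q=7: -340.
Profit is maximized at Q = 2. AVC there is 48/2 = $24 ≤ P, so producing beats shutting down (which would give -$37).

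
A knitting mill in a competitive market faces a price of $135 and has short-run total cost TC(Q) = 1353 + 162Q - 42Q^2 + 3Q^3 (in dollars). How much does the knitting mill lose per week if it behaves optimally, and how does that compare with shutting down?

AVC = 162 - 42Q + 3Q^2 has its minimum $15 at Q = 7; price $135 clears that bar, so the firm operates.
MC = 162 - 84Q + 9Q^2. Setting P = MC and taking the root on the rising branch gives Q* = 9.
TR = 135·9 = 1215. TC = 1353 + 243 = 1596. Profit = 1215 − 1596 = -$381.
Shutting down would mean losing the fixed cost of $1353, so operating at a loss of $381 is better by $972.

Profit = -$381 at Q = 9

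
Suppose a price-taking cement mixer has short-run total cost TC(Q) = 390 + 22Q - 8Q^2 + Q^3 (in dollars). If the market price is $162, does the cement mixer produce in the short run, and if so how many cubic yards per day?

Produce at Q = 10

Variable cost is VC = 22Q - 8Q^2 + Q^3, so AVC = VC/Q = 22 - 8Q + Q^2 and MC = dTC/dQ = 22 - 16Q + 3Q^2.
AVC hits its minimum where MC = AVC, at Q = 4, giving min AVC = 22 - 8·4 + 4^2 = $6.
P = $162 exceeds min AVC = $6, so the firm stays open.
Set P = MC: 162 = 22 - 16Q + 3Q^2 → -140 - 16Q + 3Q^2 = 0. The roots are Q = -14/3 and Q = 10; the profit-maximizing output is on the rising part of MC, so Q* = 10.
Check: AVC at Q = 10 is $42 ≤ P, so revenue covers variable cost.
Profit = P·Q − TC = 162·10 − 810 = $810.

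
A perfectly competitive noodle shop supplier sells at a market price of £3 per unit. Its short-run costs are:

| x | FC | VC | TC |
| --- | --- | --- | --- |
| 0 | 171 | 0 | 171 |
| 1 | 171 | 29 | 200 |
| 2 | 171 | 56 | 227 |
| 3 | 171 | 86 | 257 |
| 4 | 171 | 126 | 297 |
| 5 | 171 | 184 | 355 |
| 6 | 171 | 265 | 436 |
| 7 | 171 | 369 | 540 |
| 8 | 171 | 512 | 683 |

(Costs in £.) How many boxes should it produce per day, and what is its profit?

Profit at each row (π = 3x − TC): x=0: -171; x=1: -197; x=2: -221; x=3: -248; x=4: -285; x=5: -340; x=6: -418; x=7: -519; x=8: -659.
Profit is highest at x = 0. Equivalently, the lowest AVC in the table is 56/2 ≈ £28 at x = 2, and P = £3 falls below it — price never covers variable cost, so the firm shuts down and loses only its fixed cost.

x = 0 (shut down); profit = -£171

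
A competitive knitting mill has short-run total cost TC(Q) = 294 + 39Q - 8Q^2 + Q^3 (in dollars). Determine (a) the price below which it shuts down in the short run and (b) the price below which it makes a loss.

Shutdown price = $23; break-even price = $74

Shutdown price = min AVC. AVC = 39 - 8Q + Q^2, with vertex at Q = 4 and minimum $23.
ATC = 294/Q + 39 - 8Q + Q^2. Setting dATC/dQ = −294/Q^2 − 8 + 2Q = 0 gives Q = 7 (since 2·7^3 − 8·7^2 = 294).
min ATC = 294/7 + 39 − 8·7 + 7^2 = $74. That is the break-even price.
Between these two prices the firm operates at a loss; above $74 it earns a profit.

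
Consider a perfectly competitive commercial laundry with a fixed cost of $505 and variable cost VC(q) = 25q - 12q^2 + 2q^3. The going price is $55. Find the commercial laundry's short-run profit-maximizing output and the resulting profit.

AVC = 25 - 12q + 2q^2 has its minimum $7 at q = 3; price $55 clears that bar, so the firm operates.
MC = 25 - 24q + 6q^2. Setting P = MC and taking the root on the rising branch gives q* = 5.
TR = 55·5 = 275. TC = 505 + 75 = 580. Profit = 275 − 580 = -$305.
By producing, the firm covers all variable cost plus $200 of fixed cost; shutting down would lose the full $505.

Profit = -$305 at q = 5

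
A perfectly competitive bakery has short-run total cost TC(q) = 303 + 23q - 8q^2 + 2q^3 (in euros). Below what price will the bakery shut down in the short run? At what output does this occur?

The shutdown price is the minimum of AVC. VC = 23q - 8q^2 + 2q^3, so AVC = 23 - 8q + 2q^2.
dAVC/dq = -8 + 4q = 0 gives q = 2. min AVC = 23 - 8·2 + 2·2^2 = 15.
The firm shuts down for any P below €15.

€15 per unit, at q = 2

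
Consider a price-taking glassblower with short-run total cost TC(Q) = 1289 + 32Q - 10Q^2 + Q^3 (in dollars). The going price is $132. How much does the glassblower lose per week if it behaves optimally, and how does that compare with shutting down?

Profit = -$289 at Q = 10

AVC = 32 - 10Q + Q^2; min AVC = $7 at Q = 5. Since P = $132 ≥ min AVC, the firm produces.
With MC = 32 - 20Q + 3Q^2, P = MC on the upward-sloping part at Q* = 10.
TR = 132·10 = 1320. TC = 1289 + 320 = 1609. Profit = 1320 − 1609 = -$289.
By producing, the firm covers all variable cost plus $1000 of fixed cost; shutting down would lose the full $1289.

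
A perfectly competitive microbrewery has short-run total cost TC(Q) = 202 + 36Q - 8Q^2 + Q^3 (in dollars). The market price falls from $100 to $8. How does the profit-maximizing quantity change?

Output falls from 8 to 0 (the firm shuts down)

AVC = 36 - 8Q + Q^2, minimized at Q = 4 where min AVC = $20. MC = 36 - 16Q + 3Q^2.
With P = $100 above the shutdown price, P = MC gives Q = 8.
At P = $8 < min AVC = $20, price no longer covers variable cost at any output, so the firm shuts down: Q = 0.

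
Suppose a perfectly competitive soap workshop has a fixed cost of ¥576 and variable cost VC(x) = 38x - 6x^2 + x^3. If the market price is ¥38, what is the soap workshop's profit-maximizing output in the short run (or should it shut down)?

Produce at x = 4

From TC, MC = TC'(x) = 38 - 12x + 3x^2 and AVC = VC/x = 38 - 6x + x^2.
AVC hits its minimum where MC = AVC, at x = 3, giving min AVC = 38 - 6·3 + 3^2 = ¥29.
Because ¥38 ≥ ¥29, revenue can cover variable cost; the firm operates.
Solving P = MC: -12x + 3x^2 = 0 ⇒ x = 0 or 4. On the upward-sloping branch, x* = 4.
Check: AVC at x = 4 is ¥30 ≤ P, so revenue covers variable cost.
Profit = P·x − TC = 38·4 − 696 = -¥544, a loss, but smaller than the ¥576 fixed cost the firm would lose by shutting down.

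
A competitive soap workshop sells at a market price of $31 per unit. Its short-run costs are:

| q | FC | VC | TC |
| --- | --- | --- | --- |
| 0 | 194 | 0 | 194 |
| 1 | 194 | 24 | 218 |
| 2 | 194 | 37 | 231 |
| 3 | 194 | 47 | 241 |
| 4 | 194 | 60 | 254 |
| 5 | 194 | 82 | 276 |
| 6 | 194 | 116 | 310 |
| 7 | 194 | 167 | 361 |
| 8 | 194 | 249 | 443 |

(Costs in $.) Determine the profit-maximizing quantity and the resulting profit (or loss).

q = 5; profit = -$121

Compute π = P·q − TC at each output: q=0: -194; q=1: -187; q=2: -169; q=3: -148; q=4: -130; q=5: -121; q=6: -124; q=7: -144; q=8: -195.
Profit is maximized at q = 5. AVC there is 82/5 = $16.40 ≤ P, so producing beats shutting down (which would give -$194).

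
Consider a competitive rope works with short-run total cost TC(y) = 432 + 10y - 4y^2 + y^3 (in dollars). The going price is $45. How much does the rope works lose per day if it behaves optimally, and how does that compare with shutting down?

AVC = 10 - 4y + y^2; min AVC = $6 at y = 2. Since P = $45 ≥ min AVC, the firm produces.
MC = 10 - 8y + 3y^2. Setting P = MC and taking the root on the rising branch gives y* = 5.
TR = 45·5 = 225. TC = 432 + 75 = 507. Profit = 225 − 507 = -$282.
By producing, the firm covers all variable cost plus $150 of fixed cost; shutting down would lose the full $432.

Profit = -$282 at y = 5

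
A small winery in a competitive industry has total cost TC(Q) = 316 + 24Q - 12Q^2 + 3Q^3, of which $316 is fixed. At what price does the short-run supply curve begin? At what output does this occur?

$12 per unit, at Q = 2

Short-run supply begins at min AVC. From VC = 24Q - 12Q^2 + 3Q^3, AVC = 24 - 12Q + 3Q^2.
dAVC/dQ = -12 + 6Q = 0 gives Q = 2. min AVC = 24 - 12·2 + 3·2^2 = 12.
The firm shuts down for any P below $12.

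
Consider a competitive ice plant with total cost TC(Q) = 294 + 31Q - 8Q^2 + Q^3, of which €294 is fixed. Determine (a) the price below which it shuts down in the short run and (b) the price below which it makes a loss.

Shutdown price = €15; break-even price = €66

Shutdown price = min AVC. AVC = 31 - 8Q + Q^2, with vertex at Q = 4 and minimum €15.
ATC = 294/Q + 31 - 8Q + Q^2. Setting dATC/dQ = −294/Q^2 − 8 + 2Q = 0 gives Q = 7 (since 2·7^3 − 8·7^2 = 294).
min ATC = 294/7 + 31 − 8·7 + 7^2 = €66. That is the break-even price.
Between these two prices the firm operates at a loss; above €66 it earns a profit.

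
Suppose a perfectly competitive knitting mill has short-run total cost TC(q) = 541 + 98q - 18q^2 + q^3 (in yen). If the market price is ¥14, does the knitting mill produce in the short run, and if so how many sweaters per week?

Variable cost is VC = 98q - 18q^2 + q^3, so AVC = VC/q = 98 - 18q + q^2 and MC = dTC/dq = 98 - 36q + 3q^2.
AVC hits its minimum where MC = AVC, at q = 9, giving min AVC = 98 - 18·9 + 9^2 = ¥17.
Since P = ¥14 < min AVC = ¥17, price fails to cover variable cost at any output.
The firm minimizes its loss by shutting down and losing only its fixed cost of ¥541.

Shut down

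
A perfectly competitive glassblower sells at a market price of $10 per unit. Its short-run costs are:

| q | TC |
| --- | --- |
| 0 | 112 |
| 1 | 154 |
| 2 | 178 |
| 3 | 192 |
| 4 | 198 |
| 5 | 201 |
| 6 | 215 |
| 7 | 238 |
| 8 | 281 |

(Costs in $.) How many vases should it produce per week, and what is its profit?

q = 0 (shut down); profit = -$112

Tabulate TR − TC: q=0: -112; q=1: -144; q=2: -158; q=3: -162; q=4: -158; q=5: -151; q=6: -155; q=7: -168; q=8: -201.
Profit is highest at q = 0. Equivalently, the lowest AVC in the table is 103/6 ≈ $17.17 at q = 6, and P = $10 falls below it — price never covers variable cost, so the firm shuts down and loses only its fixed cost.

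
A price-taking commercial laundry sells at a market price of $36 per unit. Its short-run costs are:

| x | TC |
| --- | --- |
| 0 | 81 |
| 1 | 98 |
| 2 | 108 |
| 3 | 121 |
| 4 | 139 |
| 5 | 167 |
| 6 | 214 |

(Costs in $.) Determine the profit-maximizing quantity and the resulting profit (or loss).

x = 5; profit = $13

Profit at each row (π = 36x − TC): x=0: -81; x=1: -62; x=2: -36; x=3: -13; x=4: 5; x=5: 13; x=6: 2.
Profit is maximized at x = 5. AVC there is 86/5 = $17.20 ≤ P, so producing beats shutting down (which would give -$81).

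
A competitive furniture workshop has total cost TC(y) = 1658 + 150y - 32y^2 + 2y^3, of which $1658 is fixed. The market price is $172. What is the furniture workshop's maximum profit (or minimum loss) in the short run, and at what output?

AVC = 150 - 32y + 2y^2; min AVC = $22 at y = 8. Since P = $172 ≥ min AVC, the firm produces.
MC = 150 - 64y + 6y^2. Setting P = MC and taking the root on the rising branch gives y* = 11.
TR = 172·11 = 1892. TC = 1658 + 440 = 2098. Profit = 1892 − 2098 = -$206.
By producing, the firm covers all variable cost plus $1452 of fixed cost; shutting down would lose the full $1658.

Profit = -$206 at y = 11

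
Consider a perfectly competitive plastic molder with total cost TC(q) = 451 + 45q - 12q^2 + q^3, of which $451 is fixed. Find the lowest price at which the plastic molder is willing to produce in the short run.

Short-run supply begins at min AVC. From VC = 45q - 12q^2 + q^3, AVC = 45 - 12q + q^2.
At the minimum of AVC, MC = AVC. MC = 45 - 24q + 3q^2; setting MC = AVC gives 2q^2 - 12q = 0, so q = 6. min AVC = 9.
The firm shuts down for any P below $9.

$9 per unit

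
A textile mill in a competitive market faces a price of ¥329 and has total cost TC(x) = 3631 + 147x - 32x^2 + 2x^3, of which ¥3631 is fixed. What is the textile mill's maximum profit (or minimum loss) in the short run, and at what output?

AVC = 147 - 32x + 2x^2 has its minimum ¥19 at x = 8; price ¥329 clears that bar, so the firm operates.
MC = 147 - 64x + 6x^2. Setting P = MC and taking the root on the rising branch gives x* = 13.
TR = 329·13 = 4277. TC = 3631 + 897 = 4528. Profit = 4277 − 4528 = -¥251.
Shutting down would mean losing the fixed cost of ¥3631, so operating at a loss of ¥251 is better by ¥3380.

Profit = -¥251 at x = 13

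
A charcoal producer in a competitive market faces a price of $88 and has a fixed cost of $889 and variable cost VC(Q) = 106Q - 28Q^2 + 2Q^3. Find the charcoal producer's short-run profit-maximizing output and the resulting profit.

Profit = -$241 at Q = 9

AVC = 106 - 28Q + 2Q^2; min AVC = $8 at Q = 7. Since P = $88 ≥ min AVC, the firm produces.
MC = 106 - 56Q + 6Q^2. Setting P = MC and taking the root on the rising branch gives Q* = 9.
TR = 88·9 = 792. TC = 889 + 144 = 1033. Profit = 792 − 1033 = -$241.
By producing, the firm covers all variable cost plus $648 of fixed cost; shutting down would lose the full $889.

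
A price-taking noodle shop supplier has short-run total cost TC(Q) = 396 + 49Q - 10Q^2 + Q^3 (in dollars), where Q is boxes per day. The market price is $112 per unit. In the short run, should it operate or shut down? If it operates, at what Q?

Strip out fixed cost: VC = 49Q - 10Q^2 + Q^3. Then AVC = 49 - 10Q + Q^2 and MC = 49 - 20Q + 3Q^2.
AVC hits its minimum where MC = AVC, at Q = 5, giving min AVC = 49 - 10·5 + 5^2 = $24.
Because $112 ≥ $24, revenue can cover variable cost; the firm operates.
Solving P = MC: -63 - 20Q + 3Q^2 = 0 ⇒ Q = -7/3 or 9. On the upward-sloping branch, Q* = 9.
Check: AVC at Q = 9 is $40 ≤ P, so revenue covers variable cost.
Profit = P·Q − TC = 112·9 − 756 = $252.

Produce at Q = 9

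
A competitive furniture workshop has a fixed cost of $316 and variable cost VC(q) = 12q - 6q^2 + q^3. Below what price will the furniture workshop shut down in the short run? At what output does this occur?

The shutdown price is the minimum of AVC. VC = 12q - 6q^2 + q^3, so AVC = 12 - 6q + q^2.
dAVC/dq = -6 + 2q = 0 gives q = 3. min AVC = 12 - 6·3 + 3^2 = 3.
For P < $3 the firm produces nothing.

$3 per unit, at q = 3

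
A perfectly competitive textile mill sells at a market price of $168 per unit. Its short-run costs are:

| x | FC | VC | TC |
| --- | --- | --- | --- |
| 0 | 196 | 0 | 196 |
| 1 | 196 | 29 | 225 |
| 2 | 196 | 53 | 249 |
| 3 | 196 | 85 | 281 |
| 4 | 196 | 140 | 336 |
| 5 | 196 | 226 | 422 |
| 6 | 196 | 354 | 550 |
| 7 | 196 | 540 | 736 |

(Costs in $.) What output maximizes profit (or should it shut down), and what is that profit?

Compute π = P·x − TC at each output: x=0: -196; x=1: -57; x=2: 87; x=3: 223; x=4: 336; x=5: 418; x=6: 458; x=7: 440.
Profit is maximized at x = 6. AVC there is 354/6 = $59 ≤ P, so producing beats shutting down (which would give -$196).

x = 6; profit = $458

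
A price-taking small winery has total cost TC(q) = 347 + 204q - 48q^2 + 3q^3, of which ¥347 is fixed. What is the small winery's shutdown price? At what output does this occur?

The shutdown price is the minimum of AVC. VC = 204q - 48q^2 + 3q^3, so AVC = 204 - 48q + 3q^2.
At the minimum of AVC, MC = AVC. MC = 204 - 96q + 9q^2; setting MC = AVC gives 6q^2 - 48q = 0, so q = 8. min AVC = 12.
So the shutdown price is ¥12.

¥12 per unit, at q = 8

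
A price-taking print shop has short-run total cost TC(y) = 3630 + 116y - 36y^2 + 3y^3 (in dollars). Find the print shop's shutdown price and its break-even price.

Shutdown price = $8; break-even price = $413

Shutdown price = min AVC. AVC = 116 - 36y + 3y^2, with vertex at y = 6 and minimum $8.
ATC = 3630/y + 116 - 36y + 3y^2. Setting dATC/dy = −3630/y^2 − 36 + 6y = 0 gives y = 11 (since 6·11^3 − 36·11^2 = 3630).
min ATC = 3630/11 + 116 − 36·11 + 3·11^2 = $413. That is the break-even price.
Between these two prices the firm operates at a loss; above $413 it earns a profit.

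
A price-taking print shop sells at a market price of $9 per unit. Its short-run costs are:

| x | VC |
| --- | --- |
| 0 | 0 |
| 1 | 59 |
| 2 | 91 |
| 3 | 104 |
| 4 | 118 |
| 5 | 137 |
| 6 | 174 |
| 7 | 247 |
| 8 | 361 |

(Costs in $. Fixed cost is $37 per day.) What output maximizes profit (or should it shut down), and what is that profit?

x = 0 (shut down); profit = -$37

Tabulate TR − TC: x=0: -37; x=1: -87; x=2: -110; x=3: -114; x=4: -119; x=5: -129; x=6: -157; x=7: -221; x=8: -326.
Profit is highest at x = 0. Equivalently, the lowest AVC in the table is 137/5 ≈ $27.40 at x = 5, and P = $9 falls below it — price never covers variable cost, so the firm shuts down and loses only its fixed cost.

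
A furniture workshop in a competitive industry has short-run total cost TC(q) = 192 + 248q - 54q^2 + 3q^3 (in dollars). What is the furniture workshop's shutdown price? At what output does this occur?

$5 per unit, at q = 9

The firm shuts down when price falls below the minimum of average variable cost. AVC = VC/q = 248 - 54q + 3q^2.
At the minimum of AVC, MC = AVC. MC = 248 - 108q + 9q^2; setting MC = AVC gives 6q^2 - 54q = 0, so q = 9. min AVC = 5.
The firm shuts down for any P below $5.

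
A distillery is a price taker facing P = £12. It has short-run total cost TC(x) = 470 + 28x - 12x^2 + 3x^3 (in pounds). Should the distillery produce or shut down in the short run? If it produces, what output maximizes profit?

Shut down

Variable cost is VC = 28x - 12x^2 + 3x^3, so AVC = VC/x = 28 - 12x + 3x^2 and MC = dTC/dx = 28 - 24x + 9x^2.
AVC is minimized where dAVC/dx = -12 + 6x = 0, at x = 2; min AVC = 28 - 12·2 + 3·2^2 = £16.
With P < min AVC (£12 < £16), every unit sold adds to the loss.
Best response: produce nothing and absorb the £470 fixed cost.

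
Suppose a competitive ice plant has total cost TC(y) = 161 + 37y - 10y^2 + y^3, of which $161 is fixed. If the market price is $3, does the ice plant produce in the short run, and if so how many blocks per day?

Shut down

Strip out fixed cost: VC = 37y - 10y^2 + y^3. Then AVC = 37 - 10y + y^2 and MC = 37 - 20y + 3y^2.
AVC hits its minimum where MC = AVC, at y = 5, giving min AVC = 37 - 10·5 + 5^2 = $12.
P = $3 lies below min AVC = $12; no output level covers variable cost.
Shutting down limits the loss to fixed cost, $161.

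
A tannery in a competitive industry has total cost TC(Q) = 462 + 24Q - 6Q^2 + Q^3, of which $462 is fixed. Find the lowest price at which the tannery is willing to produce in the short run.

The firm shuts down when price falls below the minimum of average variable cost. AVC = VC/Q = 24 - 6Q + Q^2.
dAVC/dQ = -6 + 2Q = 0 gives Q = 3. min AVC = 24 - 6·3 + 3^2 = 15.
For P < $15 the firm produces nothing.

$15 per unit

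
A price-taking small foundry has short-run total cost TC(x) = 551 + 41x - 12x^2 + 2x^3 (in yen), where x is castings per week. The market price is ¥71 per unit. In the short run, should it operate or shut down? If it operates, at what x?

Produce at x = 5

Strip out fixed cost: VC = 41x - 12x^2 + 2x^3. Then AVC = 41 - 12x + 2x^2 and MC = 41 - 24x + 6x^2.
AVC is minimized where dAVC/dx = -12 + 4x = 0, at x = 3; min AVC = 41 - 12·3 + 2·3^2 = ¥23.
Since P = ¥71 ≥ min AVC = ¥23, price covers variable cost and the firm should produce.
Solving P = MC: -30 - 24x + 6x^2 = 0 ⇒ x = -1 or 5. On the upward-sloping branch, x* = 5.
Check: AVC at x = 5 is ¥31 ≤ P, so revenue covers variable cost.
Profit = P·x − TC = 71·5 − 706 = -¥351, a loss, but smaller than the ¥551 fixed cost the firm would lose by shutting down.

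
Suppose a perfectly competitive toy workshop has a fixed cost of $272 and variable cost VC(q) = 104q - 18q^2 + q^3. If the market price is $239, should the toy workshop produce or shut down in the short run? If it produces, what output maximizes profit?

Variable cost is VC = 104q - 18q^2 + q^3, so AVC = VC/q = 104 - 18q + q^2 and MC = dTC/dq = 104 - 36q + 3q^2.
AVC is minimized where dAVC/dq = -18 + 2q = 0, at q = 9; min AVC = 104 - 18·9 + 9^2 = $23.
Because $239 ≥ $23, revenue can cover variable cost; the firm operates.
Set P = MC: 239 = 104 - 36q + 3q^2 → -135 - 36q + 3q^2 = 0. The roots are q = -3 and q = 15; the profit-maximizing output is on the rising part of MC, so q* = 15.
Check: AVC at q = 15 is $59 ≤ P, so revenue covers variable cost.
Profit = P·q − TC = 239·15 − 1157 = $2428.

Produce at q = 15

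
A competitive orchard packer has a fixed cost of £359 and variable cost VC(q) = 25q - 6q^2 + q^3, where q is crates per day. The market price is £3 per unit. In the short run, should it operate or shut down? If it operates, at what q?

Shut down

From TC, MC = TC'(q) = 25 - 12q + 3q^2 and AVC = VC/q = 25 - 6q + q^2.
The AVC parabola has its vertex at q = 6/2 = 3, where AVC = 25 - 6·3 + 3^2 = £16.
With P < min AVC (£3 < £16), every unit sold adds to the loss.
Shutting down limits the loss to fixed cost, £359.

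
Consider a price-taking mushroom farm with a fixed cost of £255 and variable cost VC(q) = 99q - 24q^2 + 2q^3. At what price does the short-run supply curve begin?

£27 per unit

The shutdown price is the minimum of AVC. VC = 99q - 24q^2 + 2q^3, so AVC = 99 - 24q + 2q^2.
dAVC/dq = -24 + 4q = 0 gives q = 6. min AVC = 99 - 24·6 + 2·6^2 = 27.
For P < £27 the firm produces nothing.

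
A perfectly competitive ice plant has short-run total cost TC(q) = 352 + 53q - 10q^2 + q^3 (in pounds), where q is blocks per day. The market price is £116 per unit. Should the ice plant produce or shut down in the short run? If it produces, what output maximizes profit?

From TC, MC = TC'(q) = 53 - 20q + 3q^2 and AVC = VC/q = 53 - 10q + q^2.
AVC hits its minimum where MC = AVC, at q = 5, giving min AVC = 53 - 10·5 + 5^2 = £28.
P = £116 exceeds min AVC = £28, so the firm stays open.
P = MC gives -63 - 20q + 3q^2 = 0, with roots -7/3 and 9. Take the larger (rising MC): q* = 9.
Check: AVC at q = 9 is £44 ≤ P, so revenue covers variable cost.
Profit = P·q − TC = 116·9 − 748 = £296.

Produce at q = 9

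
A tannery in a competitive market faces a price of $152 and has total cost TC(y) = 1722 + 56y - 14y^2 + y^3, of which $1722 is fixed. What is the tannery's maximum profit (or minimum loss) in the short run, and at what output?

Profit = -$282 at y = 12

AVC = 56 - 14y + y^2; min AVC = $7 at y = 7. Since P = $152 ≥ min AVC, the firm produces.
MC = 56 - 28y + 3y^2. Setting P = MC and taking the root on the rising branch gives y* = 12.
TR = 152·12 = 1824. TC = 1722 + 384 = 2106. Profit = 1824 − 2106 = -$282.
By producing, the firm covers all variable cost plus $1440 of fixed cost; shutting down would lose the full $1722.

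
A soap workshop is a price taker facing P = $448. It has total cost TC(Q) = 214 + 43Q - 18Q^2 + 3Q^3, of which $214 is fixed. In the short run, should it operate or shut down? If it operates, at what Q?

Produce at Q = 9

Strip out fixed cost: VC = 43Q - 18Q^2 + 3Q^3. Then AVC = 43 - 18Q + 3Q^2 and MC = 43 - 36Q + 9Q^2.
AVC is minimized where dAVC/dQ = -18 + 6Q = 0, at Q = 3; min AVC = 43 - 18·3 + 3·3^2 = $16.
Because $448 ≥ $16, revenue can cover variable cost; the firm operates.
Set P = MC: 448 = 43 - 36Q + 9Q^2 → -405 - 36Q + 9Q^2 = 0. The roots are Q = -5 and Q = 9; the profit-maximizing output is on the rising part of MC, so Q* = 9.
Check: AVC at Q = 9 is $124 ≤ P, so revenue covers variable cost.
Profit = P·Q − TC = 448·9 − 1330 = $2702.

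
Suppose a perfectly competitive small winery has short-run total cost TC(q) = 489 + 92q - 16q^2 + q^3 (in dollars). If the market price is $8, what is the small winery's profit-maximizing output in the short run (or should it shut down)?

Shut down

From TC, MC = TC'(q) = 92 - 32q + 3q^2 and AVC = VC/q = 92 - 16q + q^2.
AVC is minimized where dAVC/dq = -16 + 2q = 0, at q = 8; min AVC = 92 - 16·8 + 8^2 = $28.
P = $8 lies below min AVC = $28; no output level covers variable cost.
The firm minimizes its loss by shutting down and losing only its fixed cost of $489.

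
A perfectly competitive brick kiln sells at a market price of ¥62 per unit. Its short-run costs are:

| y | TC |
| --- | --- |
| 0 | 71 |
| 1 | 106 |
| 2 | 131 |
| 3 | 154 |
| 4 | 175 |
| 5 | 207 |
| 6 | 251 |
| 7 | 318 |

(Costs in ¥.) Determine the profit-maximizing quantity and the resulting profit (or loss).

y = 6; profit = ¥121

Tabulate TR − TC: y=0: -71; y=1: -44; y=2: -7; y=3: 32; y=4: 73; y=5: 103; y=6: 121; y=7: 116.
Profit is maximized at y = 6. AVC there is 180/6 = ¥30 ≤ P, so producing beats shutting down (which would give -¥71).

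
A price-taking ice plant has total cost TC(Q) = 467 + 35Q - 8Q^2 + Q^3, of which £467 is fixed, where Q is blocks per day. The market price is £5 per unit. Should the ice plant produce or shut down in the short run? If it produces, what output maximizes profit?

Shut down

Strip out fixed cost: VC = 35Q - 8Q^2 + Q^3. Then AVC = 35 - 8Q + Q^2 and MC = 35 - 16Q + 3Q^2.
AVC is minimized where dAVC/dQ = -8 + 2Q = 0, at Q = 4; min AVC = 35 - 8·4 + 4^2 = £19.
P = £5 lies below min AVC = £19; no output level covers variable cost.
Best response: produce nothing and absorb the £467 fixed cost.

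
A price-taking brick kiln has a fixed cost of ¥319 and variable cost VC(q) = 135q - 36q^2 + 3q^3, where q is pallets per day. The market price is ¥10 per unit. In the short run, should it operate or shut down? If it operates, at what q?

Shut down

Strip out fixed cost: VC = 135q - 36q^2 + 3q^3. Then AVC = 135 - 36q + 3q^2 and MC = 135 - 72q + 9q^2.
The AVC parabola has its vertex at q = 36/6 = 6, where AVC = 135 - 36·6 + 3·6^2 = ¥27.
P = ¥10 lies below min AVC = ¥27; no output level covers variable cost.
Best response: produce nothing and absorb the ¥319 fixed cost.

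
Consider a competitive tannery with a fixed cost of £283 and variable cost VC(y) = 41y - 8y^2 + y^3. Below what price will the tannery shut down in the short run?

The shutdown price is the minimum of AVC. VC = 41y - 8y^2 + y^3, so AVC = 41 - 8y + y^2.
At the minimum of AVC, MC = AVC. MC = 41 - 16y + 3y^2; setting MC = AVC gives 2y^2 - 8y = 0, so y = 4. min AVC = 25.
So the shutdown price is £25.

£25 per unit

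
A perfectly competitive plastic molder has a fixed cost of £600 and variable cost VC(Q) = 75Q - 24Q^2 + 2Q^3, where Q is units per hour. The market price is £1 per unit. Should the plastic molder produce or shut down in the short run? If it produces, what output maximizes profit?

Shut down

Variable cost is VC = 75Q - 24Q^2 + 2Q^3, so AVC = VC/Q = 75 - 24Q + 2Q^2 and MC = dTC/dQ = 75 - 48Q + 6Q^2.
The AVC parabola has its vertex at Q = 24/4 = 6, where AVC = 75 - 24·6 + 2·6^2 = £3.
P = £1 lies below min AVC = £3; no output level covers variable cost.
Shutting down limits the loss to fixed cost, £600.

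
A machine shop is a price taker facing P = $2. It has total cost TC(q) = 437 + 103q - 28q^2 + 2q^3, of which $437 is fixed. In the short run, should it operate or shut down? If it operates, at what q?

Shut down

From TC, MC = TC'(q) = 103 - 56q + 6q^2 and AVC = VC/q = 103 - 28q + 2q^2.
AVC is minimized where dAVC/dq = -28 + 4q = 0, at q = 7; min AVC = 103 - 28·7 + 2·7^2 = $5.
With P < min AVC ($2 < $5), every unit sold adds to the loss.
The firm minimizes its loss by shutting down and losing only its fixed cost of $437.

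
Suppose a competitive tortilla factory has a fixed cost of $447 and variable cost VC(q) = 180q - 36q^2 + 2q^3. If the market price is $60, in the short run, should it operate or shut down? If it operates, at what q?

Produce at q = 10

Strip out fixed cost: VC = 180q - 36q^2 + 2q^3. Then AVC = 180 - 36q + 2q^2 and MC = 180 - 72q + 6q^2.
The AVC parabola has its vertex at q = 36/4 = 9, where AVC = 180 - 36·9 + 2·9^2 = $18.
Since P = $60 ≥ min AVC = $18, price covers variable cost and the firm should produce.
P = MC gives 120 - 72q + 6q^2 = 0, with roots 2 and 10. Take the larger (rising MC): q* = 10.
Check: AVC at q = 10 is $20 ≤ P, so revenue covers variable cost.
Profit = P·q − TC = 60·10 − 647 = -$47, a loss, but smaller than the $447 fixed cost the firm would lose by shutting down.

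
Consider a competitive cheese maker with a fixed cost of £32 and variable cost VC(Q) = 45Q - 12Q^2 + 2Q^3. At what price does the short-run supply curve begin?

£27 per unit

The firm shuts down when price falls below the minimum of average variable cost. AVC = VC/Q = 45 - 12Q + 2Q^2.
At the minimum of AVC, MC = AVC. MC = 45 - 24Q + 6Q^2; setting MC = AVC gives 4Q^2 - 12Q = 0, so Q = 3. min AVC = 27.
For P < £27 the firm produces nothing.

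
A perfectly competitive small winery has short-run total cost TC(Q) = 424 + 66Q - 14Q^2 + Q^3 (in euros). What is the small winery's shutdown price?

€17 per unit

The shutdown price is the minimum of AVC. VC = 66Q - 14Q^2 + Q^3, so AVC = 66 - 14Q + Q^2.
dAVC/dQ = -14 + 2Q = 0 gives Q = 7. min AVC = 66 - 14·7 + 7^2 = 17.
For P < €17 the firm produces nothing.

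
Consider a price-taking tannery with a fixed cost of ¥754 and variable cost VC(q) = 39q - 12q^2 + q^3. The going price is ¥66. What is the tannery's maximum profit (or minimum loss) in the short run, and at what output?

AVC = 39 - 12q + q^2; min AVC = ¥3 at q = 6. Since P = ¥66 ≥ min AVC, the firm produces.
MC = 39 - 24q + 3q^2. Setting P = MC and taking the root on the rising branch gives q* = 9.
TR = 66·9 = 594. TC = 754 + 108 = 862. Profit = 594 − 862 = -¥268.
By producing, the firm covers all variable cost plus ¥486 of fixed cost; shutting down would lose the full ¥754.

Profit = -¥268 at q = 9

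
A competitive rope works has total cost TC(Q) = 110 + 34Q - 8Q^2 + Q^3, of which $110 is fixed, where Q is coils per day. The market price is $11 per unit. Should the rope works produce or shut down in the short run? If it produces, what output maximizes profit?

From TC, MC = TC'(Q) = 34 - 16Q + 3Q^2 and AVC = VC/Q = 34 - 8Q + Q^2.
AVC is minimized where dAVC/dQ = -8 + 2Q = 0, at Q = 4; min AVC = 34 - 8·4 + 4^2 = $18.
P = $11 lies below min AVC = $18; no output level covers variable cost.
The firm minimizes its loss by shutting down and losing only its fixed cost of $110.

Shut down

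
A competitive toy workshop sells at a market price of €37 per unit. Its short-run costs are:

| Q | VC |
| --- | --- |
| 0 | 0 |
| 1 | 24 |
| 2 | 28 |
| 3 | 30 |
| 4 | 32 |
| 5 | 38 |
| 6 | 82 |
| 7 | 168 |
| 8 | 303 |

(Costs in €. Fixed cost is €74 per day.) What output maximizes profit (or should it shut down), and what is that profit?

Tabulate TR − TC: Q=0: -74; Q=1: -61; Q=2: -28; Q=3: 7; Q=4: 42; Q=5: 73; Q=6: 66; Q=7: 17; Q=8: -81.
Profit is maximized at Q = 5. AVC there is 38/5 = €7.60 ≤ P, so producing beats shutting down (which would give -€74).

Q = 5; profit = €73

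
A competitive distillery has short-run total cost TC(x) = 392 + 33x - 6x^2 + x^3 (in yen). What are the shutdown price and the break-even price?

Shutdown price = ¥24; break-even price = ¥96

AVC = 33 - 6x + x^2; minimized at x = 3, giving min AVC = ¥24. That is the shutdown price.
ATC = 392/x + 33 - 6x + x^2. Setting dATC/dx = −392/x^2 − 6 + 2x = 0 gives x = 7 (since 2·7^3 − 6·7^2 = 392).
min ATC = 392/7 + 33 − 6·7 + 7^2 = ¥96. That is the break-even price.
For ¥24 ≤ P < ¥96 the firm produces at a loss; below ¥24 it shuts down.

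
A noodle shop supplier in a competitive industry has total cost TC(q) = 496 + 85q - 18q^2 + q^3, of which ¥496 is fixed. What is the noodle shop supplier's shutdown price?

Short-run supply begins at min AVC. From VC = 85q - 18q^2 + q^3, AVC = 85 - 18q + q^2.
dAVC/dq = -18 + 2q = 0 gives q = 9. min AVC = 85 - 18·9 + 9^2 = 4.
The firm shuts down for any P below ¥4.

¥4 per unit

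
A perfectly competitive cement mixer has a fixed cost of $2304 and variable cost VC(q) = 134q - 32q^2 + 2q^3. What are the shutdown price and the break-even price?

AVC = 134 - 32q + 2q^2; minimized at q = 8, giving min AVC = $6. That is the shutdown price.
ATC = 2304/q + 134 - 32q + 2q^2. Setting dATC/dq = −2304/q^2 − 32 + 4q = 0 gives q = 12 (since 4·12^3 − 32·12^2 = 2304).
min ATC = 2304/12 + 134 − 32·12 + 2·12^2 = $230. That is the break-even price.
For $6 ≤ P < $230 the firm produces at a loss; below $6 it shuts down.

Shutdown price = $6; break-even price = $230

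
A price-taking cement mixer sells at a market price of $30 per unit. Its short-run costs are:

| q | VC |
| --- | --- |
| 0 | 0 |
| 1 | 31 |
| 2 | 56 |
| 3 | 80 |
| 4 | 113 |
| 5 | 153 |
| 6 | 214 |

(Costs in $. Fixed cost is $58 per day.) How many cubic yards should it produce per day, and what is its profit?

q = 3; profit = -$48

Compute π = P·q − TC at each output: q=0: -58; q=1: -59; q=2: -54; q=3: -48; q=4: -51; q=5: -61; q=6: -92.
Profit is maximized at q = 3. AVC there is 80/3 = $26.67 ≤ P, so producing beats shutting down (which would give -$58).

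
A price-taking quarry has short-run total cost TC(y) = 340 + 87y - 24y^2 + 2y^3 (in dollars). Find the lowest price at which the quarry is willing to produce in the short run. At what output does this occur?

$15 per unit, at y = 6

Short-run supply begins at min AVC. From VC = 87y - 24y^2 + 2y^3, AVC = 87 - 24y + 2y^2.
dAVC/dy = -24 + 4y = 0 gives y = 6. min AVC = 87 - 24·6 + 2·6^2 = 15.
So the shutdown price is $15.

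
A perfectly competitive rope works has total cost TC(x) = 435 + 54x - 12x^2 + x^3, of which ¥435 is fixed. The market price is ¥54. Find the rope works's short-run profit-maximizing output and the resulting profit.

AVC = 54 - 12x + x^2 has its minimum ¥18 at x = 6; price ¥54 clears that bar, so the firm operates.
MC = 54 - 24x + 3x^2. Setting P = MC and taking the root on the rising branch gives x* = 8.
TR = 54·8 = 432. TC = 435 + 176 = 611. Profit = 432 − 611 = -¥179.
By producing, the firm covers all variable cost plus ¥256 of fixed cost; shutting down would lose the full ¥435.

Profit = -¥179 at x = 8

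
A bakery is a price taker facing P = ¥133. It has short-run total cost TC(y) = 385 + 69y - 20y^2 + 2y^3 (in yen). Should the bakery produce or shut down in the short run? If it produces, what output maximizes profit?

Produce at y = 8

Variable cost is VC = 69y - 20y^2 + 2y^3, so AVC = VC/y = 69 - 20y + 2y^2 and MC = dTC/dy = 69 - 40y + 6y^2.
AVC hits its minimum where MC = AVC, at y = 5, giving min AVC = 69 - 20·5 + 2·5^2 = ¥19.
P = ¥133 exceeds min AVC = ¥19, so the firm stays open.
Set P = MC: 133 = 69 - 40y + 6y^2 → -64 - 40y + 6y^2 = 0. The roots are y = -4/3 and y = 8; the profit-maximizing output is on the rising part of MC, so y* = 8.
Check: AVC at y = 8 is ¥37 ≤ P, so revenue covers variable cost.
Profit = P·y − TC = 133·8 − 681 = ¥383.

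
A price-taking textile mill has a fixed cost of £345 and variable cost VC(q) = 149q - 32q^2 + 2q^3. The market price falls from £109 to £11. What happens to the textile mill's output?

Output falls from 10 to 0 (the firm shuts down)

MC = 149 - 64q + 6q^2; the shutdown threshold is min AVC = £21 (at q = 8).
At P = £109 ≥ min AVC, set P = MC on the rising branch: q = 10.
At P = £11 < min AVC = £21, price no longer covers variable cost at any output, so the firm shuts down: q = 0.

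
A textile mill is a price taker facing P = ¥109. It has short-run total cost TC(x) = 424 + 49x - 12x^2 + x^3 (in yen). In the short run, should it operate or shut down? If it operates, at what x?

Produce at x = 10

From TC, MC = TC'(x) = 49 - 24x + 3x^2 and AVC = VC/x = 49 - 12x + x^2.
AVC hits its minimum where MC = AVC, at x = 6, giving min AVC = 49 - 12·6 + 6^2 = ¥13.
Because ¥109 ≥ ¥13, revenue can cover variable cost; the firm operates.
Solving P = MC: -60 - 24x + 3x^2 = 0 ⇒ x = -2 or 10. On the upward-sloping branch, x* = 10.
Check: AVC at x = 10 is ¥29 ≤ P, so revenue covers variable cost.
Profit = P·x − TC = 109·10 − 714 = ¥376.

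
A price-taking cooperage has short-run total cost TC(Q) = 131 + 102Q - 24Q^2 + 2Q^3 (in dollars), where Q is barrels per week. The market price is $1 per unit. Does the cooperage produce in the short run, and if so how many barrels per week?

Strip out fixed cost: VC = 102Q - 24Q^2 + 2Q^3. Then AVC = 102 - 24Q + 2Q^2 and MC = 102 - 48Q + 6Q^2.
AVC is minimized where dAVC/dQ = -24 + 4Q = 0, at Q = 6; min AVC = 102 - 24·6 + 2·6^2 = $30.
Since P = $1 < min AVC = $30, price fails to cover variable cost at any output.
Best response: produce nothing and absorb the $131 fixed cost.

Shut down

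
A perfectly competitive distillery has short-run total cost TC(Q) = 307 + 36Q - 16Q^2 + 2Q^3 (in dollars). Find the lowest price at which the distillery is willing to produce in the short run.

The firm shuts down when price falls below the minimum of average variable cost. AVC = VC/Q = 36 - 16Q + 2Q^2.
At the minimum of AVC, MC = AVC. MC = 36 - 32Q + 6Q^2; setting MC = AVC gives 4Q^2 - 16Q = 0, so Q = 4. min AVC = 4.
So the shutdown price is $4.

$4 per unit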